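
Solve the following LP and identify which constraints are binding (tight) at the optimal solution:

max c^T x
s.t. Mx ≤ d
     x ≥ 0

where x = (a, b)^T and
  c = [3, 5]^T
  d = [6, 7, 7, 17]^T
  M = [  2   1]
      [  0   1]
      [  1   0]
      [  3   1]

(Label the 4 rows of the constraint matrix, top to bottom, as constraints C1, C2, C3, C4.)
Optimal: a = 0, b = 6
Binding: C1, a ≥ 0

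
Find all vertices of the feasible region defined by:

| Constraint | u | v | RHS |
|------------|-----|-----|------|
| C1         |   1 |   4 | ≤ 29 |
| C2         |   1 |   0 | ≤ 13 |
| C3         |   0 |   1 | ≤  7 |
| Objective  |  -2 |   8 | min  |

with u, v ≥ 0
Each vertex is the intersection of two constraint boundaries that also satisfies all remaining constraints:
  u = 0 and v = 0 → (0, 0)
  u = 13 and v = 0 → (13, 0)
  u + 4v = 29 and u = 13 → (13, 4)
  u + 4v = 29 and v = 7 → (1, 7)
  v = 7 and u = 0 → (0, 7)

Vertices: (0, 0), (13, 0), (13, 4), (1, 7), (0, 7)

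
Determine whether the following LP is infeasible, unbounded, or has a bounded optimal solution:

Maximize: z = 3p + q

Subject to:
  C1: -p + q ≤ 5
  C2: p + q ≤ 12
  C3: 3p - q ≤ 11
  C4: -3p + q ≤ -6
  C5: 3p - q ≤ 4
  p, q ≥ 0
C5 requires 3p - q ≤ 4, while C4 (-3p + q ≤ -6) is equivalent to 3p - q ≥ 6. Together they would need 6 ≤ 3p - q ≤ 4, which is impossible since 6 > 4. No point satisfies all constraints.

The feasible region is empty; the LP is infeasible.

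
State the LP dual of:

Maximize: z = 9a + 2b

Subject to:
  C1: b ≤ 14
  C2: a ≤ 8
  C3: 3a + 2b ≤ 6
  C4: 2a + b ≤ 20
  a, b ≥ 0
Minimize: z = 14y1 + 8y2 + 6y3 + 20y4

Subject to:
  C1: -y2 - 3y3 - 2y4 ≤ -9
  C2: -y1 - 2y3 - y4 ≤ -2
  y1, y2, y3, y4 ≥ 0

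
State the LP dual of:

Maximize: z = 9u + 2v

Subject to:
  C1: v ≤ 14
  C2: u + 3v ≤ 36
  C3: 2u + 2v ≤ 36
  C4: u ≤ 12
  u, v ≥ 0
Minimize: z = 14y1 + 36y2 + 36y3 + 12y4

Subject to:
  C1: -y2 - 2y3 - y4 ≤ -9
  C2: -y1 - 3y2 - 2y3 ≤ -2
  y1, y2, y3, y4 ≥ 0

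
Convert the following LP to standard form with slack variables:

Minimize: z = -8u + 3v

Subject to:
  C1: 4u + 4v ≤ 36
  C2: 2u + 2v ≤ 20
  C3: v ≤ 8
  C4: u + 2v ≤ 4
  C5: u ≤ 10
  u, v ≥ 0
min z = -8u + 3v

s.t.
  4u + 4v + s1 = 36
  2u + 2v + s2 = 20
  v + s3 = 8
  u + 2v + s4 = 4
  u + s5 = 10
  u, v, s1, s2, s3, s4, s5 ≥ 0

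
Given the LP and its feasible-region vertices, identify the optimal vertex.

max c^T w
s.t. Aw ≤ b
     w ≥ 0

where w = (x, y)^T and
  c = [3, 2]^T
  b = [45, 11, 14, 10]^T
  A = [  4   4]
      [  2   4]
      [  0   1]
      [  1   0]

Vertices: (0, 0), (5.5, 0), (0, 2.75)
Evaluating z = 3x + 2y at each vertex:
  (0, 0): z = 0
  (5.5, 0): z = 16.5
  (0, 2.75): z = 5.5

The largest value is z = 16.5, attained at (5.5, 0).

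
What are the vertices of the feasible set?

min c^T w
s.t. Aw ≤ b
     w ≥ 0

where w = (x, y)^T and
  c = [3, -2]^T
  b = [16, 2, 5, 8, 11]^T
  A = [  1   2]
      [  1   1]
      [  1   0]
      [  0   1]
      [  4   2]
Each vertex is the intersection of two constraint boundaries that also satisfies all remaining constraints:
  x = 0 and y = 0 → (0, 0)
  x + y = 2 and y = 0 → (2, 0)
  x + y = 2 and x = 0 → (0, 2)

Vertices: (0, 0), (2, 0), (0, 2)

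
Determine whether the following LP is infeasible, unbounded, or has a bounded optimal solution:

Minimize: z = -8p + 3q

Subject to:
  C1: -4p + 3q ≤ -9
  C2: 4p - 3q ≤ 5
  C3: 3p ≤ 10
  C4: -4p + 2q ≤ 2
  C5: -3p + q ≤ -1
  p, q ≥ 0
C2 requires 4p - 3q ≤ 5, while C1 (-4p + 3q ≤ -9) is equivalent to 4p - 3q ≥ 9. Together they would need 9 ≤ 4p - 3q ≤ 5, which is impossible since 9 > 5. No point satisfies all constraints.

Infeasible: no point satisfies all constraints simultaneously.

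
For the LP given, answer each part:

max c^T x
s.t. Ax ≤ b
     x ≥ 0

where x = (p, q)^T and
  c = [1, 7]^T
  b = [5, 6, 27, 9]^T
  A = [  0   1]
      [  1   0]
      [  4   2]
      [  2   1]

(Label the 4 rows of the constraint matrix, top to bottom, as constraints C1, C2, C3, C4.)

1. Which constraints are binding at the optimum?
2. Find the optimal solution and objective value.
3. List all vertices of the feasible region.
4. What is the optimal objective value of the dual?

1. C1, C4
2. p = 2, q = 5, z = 37
3. (0, 0), (4.5, 0), (2, 5), (0, 5)
4. 37 (by strong duality, equal to the primal optimum)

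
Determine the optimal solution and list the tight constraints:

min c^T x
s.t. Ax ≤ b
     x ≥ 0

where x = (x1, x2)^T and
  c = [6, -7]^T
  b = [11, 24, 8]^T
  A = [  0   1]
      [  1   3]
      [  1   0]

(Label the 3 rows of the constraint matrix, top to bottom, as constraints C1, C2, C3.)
Optimal: x1 = 0, x2 = 8
Binding: C2, x1 ≥ 0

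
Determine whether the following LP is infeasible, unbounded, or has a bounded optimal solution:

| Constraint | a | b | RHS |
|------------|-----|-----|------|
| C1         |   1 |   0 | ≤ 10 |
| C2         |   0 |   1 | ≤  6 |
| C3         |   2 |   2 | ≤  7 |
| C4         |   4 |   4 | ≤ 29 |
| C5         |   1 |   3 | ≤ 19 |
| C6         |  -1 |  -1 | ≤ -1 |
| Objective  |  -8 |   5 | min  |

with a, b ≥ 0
The point (3.5, 0) satisfies every constraint, so the LP is feasible; the constraints give a ≤ 10 and b ≤ 6, which with a, b ≥ 0 keep the feasible region inside a bounded box. A feasible, bounded LP attains a finite optimum at a vertex.

Evaluating z = -8a + 5b at each vertex:
  (0, 1): z = 5
  (1, 0): z = -8
  (3.5, 0): z = -28
  (0, 3.5): z = 17.5

The LP has an optimal solution: (3.5, 0) with z = -28.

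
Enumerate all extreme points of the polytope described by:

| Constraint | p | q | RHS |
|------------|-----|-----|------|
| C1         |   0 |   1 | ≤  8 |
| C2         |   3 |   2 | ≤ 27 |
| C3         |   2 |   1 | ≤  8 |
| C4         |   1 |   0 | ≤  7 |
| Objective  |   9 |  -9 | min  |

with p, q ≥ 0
Each vertex is the intersection of two constraint boundaries that also satisfies all remaining constraints:
  p = 0 and q = 0 → (0, 0)
  2p + q = 8 and q = 0 → (4, 0)
  q = 8 and 2p + q = 8 → (0, 8)

Vertices: (0, 0), (4, 0), (0, 8)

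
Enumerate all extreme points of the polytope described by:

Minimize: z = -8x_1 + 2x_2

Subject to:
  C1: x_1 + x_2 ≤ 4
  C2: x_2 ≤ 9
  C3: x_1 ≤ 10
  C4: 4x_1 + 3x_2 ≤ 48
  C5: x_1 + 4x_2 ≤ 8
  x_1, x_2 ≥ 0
Each vertex is the intersection of two constraint boundaries that also satisfies all remaining constraints:
  x_1 = 0 and x_2 = 0 → (0, 0)
  x_1 + x_2 = 4 and x_2 = 0 → (4, 0)
  x_1 + x_2 = 4 and x_1 + 4x_2 = 8 → (2.667, 1.333)
  x_1 + 4x_2 = 8 and x_1 = 0 → (0, 2)

Vertices: (0, 0), (4, 0), (2.667, 1.333), (0, 2)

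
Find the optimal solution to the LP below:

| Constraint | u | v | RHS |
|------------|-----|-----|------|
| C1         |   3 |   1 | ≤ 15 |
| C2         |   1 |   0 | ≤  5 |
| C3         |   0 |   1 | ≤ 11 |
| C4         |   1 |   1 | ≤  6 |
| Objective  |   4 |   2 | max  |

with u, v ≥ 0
Each vertex is the intersection of two constraint boundaries that also satisfies all remaining constraints:
  u = 0 and v = 0 → (0, 0)
  3u + v = 15 and u = 5 → (5, 0)
  3u + v = 15 and u + v = 6 → (4.5, 1.5)
  u + v = 6 and u = 0 → (0, 6)

Evaluating z = 4u + 2v at each vertex:
  (0, 0): z = 0
  (5, 0): z = 20
  (4.5, 1.5): z = 21
  (0, 6): z = 12

The maximum is at (4.5, 1.5) with z = 21.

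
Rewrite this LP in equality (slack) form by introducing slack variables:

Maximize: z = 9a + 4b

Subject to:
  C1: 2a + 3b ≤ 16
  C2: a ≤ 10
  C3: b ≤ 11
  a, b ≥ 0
max z = 9a + 4b

s.t.
  2a + 3b + s1 = 16
  a + s2 = 10
  b + s3 = 11
  a, b, s1, s2, s3 ≥ 0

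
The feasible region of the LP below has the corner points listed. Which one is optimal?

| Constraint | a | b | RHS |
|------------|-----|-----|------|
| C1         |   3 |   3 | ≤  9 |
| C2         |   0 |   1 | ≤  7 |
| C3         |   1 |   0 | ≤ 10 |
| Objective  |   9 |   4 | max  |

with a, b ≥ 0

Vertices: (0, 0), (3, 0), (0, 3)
Evaluating z = 9a + 4b at each vertex:
  (0, 0): z = 0
  (3, 0): z = 27
  (0, 3): z = 12

The largest value is z = 27, attained at (3, 0).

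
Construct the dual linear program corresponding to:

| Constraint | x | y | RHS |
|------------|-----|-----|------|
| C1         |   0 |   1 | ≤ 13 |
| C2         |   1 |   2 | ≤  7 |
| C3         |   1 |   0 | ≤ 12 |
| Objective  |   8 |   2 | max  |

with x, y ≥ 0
Minimize: z = 13y1 + 7y2 + 12y3

Subject to:
  C1: -y2 - y3 ≤ -8
  C2: -y1 - 2y2 ≤ -2
  y1, y2, y3 ≥ 0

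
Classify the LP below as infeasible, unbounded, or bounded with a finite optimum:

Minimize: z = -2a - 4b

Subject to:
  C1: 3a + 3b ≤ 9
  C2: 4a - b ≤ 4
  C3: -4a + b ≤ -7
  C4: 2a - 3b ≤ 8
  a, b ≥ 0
C2 requires 4a - b ≤ 4, while C3 (-4a + b ≤ -7) is equivalent to 4a - b ≥ 7. Together they would need 7 ≤ 4a - b ≤ 4, which is impossible since 7 > 4. No point satisfies all constraints.

Infeasible: no point satisfies all constraints simultaneously.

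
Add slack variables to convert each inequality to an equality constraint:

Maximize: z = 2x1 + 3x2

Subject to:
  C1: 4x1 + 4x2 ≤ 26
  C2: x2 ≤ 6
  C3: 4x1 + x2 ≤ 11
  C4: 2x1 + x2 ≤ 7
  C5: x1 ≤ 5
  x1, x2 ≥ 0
max z = 2x1 + 3x2

s.t.
  4x1 + 4x2 + s1 = 26
  x2 + s2 = 6
  4x1 + x2 + s3 = 11
  2x1 + x2 + s4 = 7
  x1 + s5 = 5
  x1, x2, s1, s2, s3, s4, s5 ≥ 0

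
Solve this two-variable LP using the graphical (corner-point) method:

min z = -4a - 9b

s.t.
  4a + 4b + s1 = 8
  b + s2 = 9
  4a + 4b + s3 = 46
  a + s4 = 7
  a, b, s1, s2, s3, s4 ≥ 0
Each vertex is the intersection of two constraint boundaries that also satisfies all remaining constraints:
  a = 0 and b = 0 → (0, 0)
  4a + 4b = 8 and b = 0 → (2, 0)
  4a + 4b = 8 and a = 0 → (0, 2)

Evaluating z = -4a - 9b at each vertex:
  (0, 0): z = 0
  (2, 0): z = -8
  (0, 2): z = -18

The minimum is at (0, 2) with z = -18.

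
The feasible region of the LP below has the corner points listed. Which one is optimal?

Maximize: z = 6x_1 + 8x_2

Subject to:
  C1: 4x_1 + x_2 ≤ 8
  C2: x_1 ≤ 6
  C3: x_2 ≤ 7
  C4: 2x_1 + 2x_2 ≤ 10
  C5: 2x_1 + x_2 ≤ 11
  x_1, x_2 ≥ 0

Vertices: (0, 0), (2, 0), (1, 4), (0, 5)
Evaluating z = 6x_1 + 8x_2 at each vertex:
  (0, 0): z = 0
  (2, 0): z = 12
  (1, 4): z = 38
  (0, 5): z = 40

The largest value is z = 40, attained at (0, 5).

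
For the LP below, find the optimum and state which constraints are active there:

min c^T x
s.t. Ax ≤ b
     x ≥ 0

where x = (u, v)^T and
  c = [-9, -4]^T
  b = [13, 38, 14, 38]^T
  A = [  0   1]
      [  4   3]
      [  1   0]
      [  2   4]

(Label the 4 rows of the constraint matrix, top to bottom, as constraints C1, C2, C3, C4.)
Optimal: u = 9.5, v = 0
Slack at optimum:
  C1: slack = 13
  C2: slack = 0 (binding)
  C3: slack = 4.5
  C4: slack = 19
  u ≥ 0: u = 9.5
  v ≥ 0: v = 0 (binding)
Binding constraints: C2, v ≥ 0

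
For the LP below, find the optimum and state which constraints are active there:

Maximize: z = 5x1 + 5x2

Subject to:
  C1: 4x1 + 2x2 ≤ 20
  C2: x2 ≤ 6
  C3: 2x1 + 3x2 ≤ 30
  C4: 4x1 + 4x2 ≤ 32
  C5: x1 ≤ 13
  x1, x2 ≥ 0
Optimal: x1 = 2, x2 = 6
Binding: C1, C2, C4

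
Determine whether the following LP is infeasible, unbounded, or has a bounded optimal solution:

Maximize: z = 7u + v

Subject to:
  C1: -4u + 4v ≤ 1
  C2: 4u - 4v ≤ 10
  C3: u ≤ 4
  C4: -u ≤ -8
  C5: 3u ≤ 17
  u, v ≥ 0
C3 requires u ≤ 4, while C4 (-u ≤ -8) is equivalent to u ≥ 8. Together they would need 8 ≤ u ≤ 4, which is impossible since 8 > 4. No point satisfies all constraints.

Infeasible — the constraint set is empty.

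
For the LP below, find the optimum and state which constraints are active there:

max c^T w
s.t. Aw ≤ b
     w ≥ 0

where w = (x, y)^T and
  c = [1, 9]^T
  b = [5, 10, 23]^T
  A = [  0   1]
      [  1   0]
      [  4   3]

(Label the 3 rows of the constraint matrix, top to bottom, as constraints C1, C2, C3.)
Optimal: x = 2, y = 5
Binding: C1, C3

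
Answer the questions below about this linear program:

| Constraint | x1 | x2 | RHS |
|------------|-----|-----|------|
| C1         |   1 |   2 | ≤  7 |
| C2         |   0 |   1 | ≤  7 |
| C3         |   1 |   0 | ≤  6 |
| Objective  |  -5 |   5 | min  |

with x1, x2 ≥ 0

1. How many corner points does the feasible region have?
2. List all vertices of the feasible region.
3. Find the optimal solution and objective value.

1. 4
2. (0, 0), (6, 0), (6, 0.5), (0, 3.5)
3. x1 = 6, x2 = 0, z = -30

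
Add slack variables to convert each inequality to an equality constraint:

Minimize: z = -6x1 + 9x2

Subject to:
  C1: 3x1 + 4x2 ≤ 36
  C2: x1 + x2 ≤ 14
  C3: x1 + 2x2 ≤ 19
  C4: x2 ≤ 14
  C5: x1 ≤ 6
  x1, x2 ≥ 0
min z = -6x1 + 9x2

s.t.
  3x1 + 4x2 + s1 = 36
  x1 + x2 + s2 = 14
  x1 + 2x2 + s3 = 19
  x2 + s4 = 14
  x1 + s5 = 6
  x1, x2, s1, s2, s3, s4, s5 ≥ 0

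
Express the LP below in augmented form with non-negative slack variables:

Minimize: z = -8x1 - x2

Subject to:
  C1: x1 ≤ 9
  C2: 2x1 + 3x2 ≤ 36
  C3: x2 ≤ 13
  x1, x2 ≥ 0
min z = -8x1 - x2

s.t.
  x1 + s1 = 9
  2x1 + 3x2 + s2 = 36
  x2 + s3 = 13
  x1, x2, s1, s2, s3 ≥ 0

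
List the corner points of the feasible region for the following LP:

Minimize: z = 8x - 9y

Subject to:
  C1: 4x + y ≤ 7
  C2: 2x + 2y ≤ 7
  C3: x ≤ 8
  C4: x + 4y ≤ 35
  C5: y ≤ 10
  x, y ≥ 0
Each vertex is the intersection of two constraint boundaries that also satisfies all remaining constraints:
  x = 0 and y = 0 → (0, 0)
  4x + y = 7 and y = 0 → (1.75, 0)
  4x + y = 7 and 2x + 2y = 7 → (1.167, 2.333)
  2x + 2y = 7 and x = 0 → (0, 3.5)

Vertices: (0, 0), (1.75, 0), (1.167, 2.333), (0, 3.5)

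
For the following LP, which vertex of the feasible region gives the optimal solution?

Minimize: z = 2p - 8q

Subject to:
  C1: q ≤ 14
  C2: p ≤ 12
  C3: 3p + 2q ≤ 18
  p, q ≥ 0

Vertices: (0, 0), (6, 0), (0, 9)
(0, 9) with z = -72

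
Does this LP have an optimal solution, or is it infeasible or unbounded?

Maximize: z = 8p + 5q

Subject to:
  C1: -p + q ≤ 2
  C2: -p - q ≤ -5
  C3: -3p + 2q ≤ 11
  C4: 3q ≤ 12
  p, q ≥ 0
Feasible point: (2, 3) satisfies every constraint, so the LP is feasible.
Direction d = (1, 0): for each constraint row a, a·d ≤ 0 —
  (-1)(1) + (1)(0) = -1 ≤ 0
  (-1)(1) + (-1)(0) = -1 ≤ 0
  (-3)(1) + (2)(0) = -3 ≤ 0
  (0)(1) + (3)(0) = 0 ≤ 0
and d ≥ 0, so (2, 3) + t·d stays feasible for every t ≥ 0. Along this ray z = 8p + 5q changes by 8 per unit t, so z → +∞.

Unbounded — the objective can increase without bound over the feasible region.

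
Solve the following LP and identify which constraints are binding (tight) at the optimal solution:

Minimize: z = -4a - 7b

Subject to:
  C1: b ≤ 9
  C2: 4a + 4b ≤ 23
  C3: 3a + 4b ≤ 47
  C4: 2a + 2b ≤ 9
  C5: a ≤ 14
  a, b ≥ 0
Optimal: a = 0, b = 4.5
Binding: C4, a ≥ 0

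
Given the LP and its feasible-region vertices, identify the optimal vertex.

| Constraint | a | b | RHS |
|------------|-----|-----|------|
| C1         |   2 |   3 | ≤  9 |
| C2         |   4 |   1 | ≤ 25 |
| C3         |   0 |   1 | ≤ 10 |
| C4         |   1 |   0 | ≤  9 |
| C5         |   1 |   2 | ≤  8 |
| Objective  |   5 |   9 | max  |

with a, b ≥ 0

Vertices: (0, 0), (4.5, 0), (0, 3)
Evaluating z = 5a + 9b at each vertex:
  (0, 0): z = 0
  (4.5, 0): z = 22.5
  (0, 3): z = 27

The largest value is z = 27, attained at (0, 3).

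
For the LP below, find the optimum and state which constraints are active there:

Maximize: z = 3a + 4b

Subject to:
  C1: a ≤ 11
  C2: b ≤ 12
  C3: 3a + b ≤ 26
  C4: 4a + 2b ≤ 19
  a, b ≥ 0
Optimal: a = 0, b = 9.5
Binding: C4, a ≥ 0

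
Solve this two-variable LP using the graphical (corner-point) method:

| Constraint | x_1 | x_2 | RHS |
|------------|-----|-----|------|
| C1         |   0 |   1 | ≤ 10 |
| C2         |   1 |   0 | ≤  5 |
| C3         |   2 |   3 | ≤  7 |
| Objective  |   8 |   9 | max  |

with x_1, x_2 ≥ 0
Each vertex is the intersection of two constraint boundaries that also satisfies all remaining constraints:
  x_1 = 0 and x_2 = 0 → (0, 0)
  2x_1 + 3x_2 = 7 and x_2 = 0 → (3.5, 0)
  2x_1 + 3x_2 = 7 and x_1 = 0 → (0, 2.333)

Evaluating z = 8x_1 + 9x_2 at each vertex:
  (0, 0): z = 0
  (3.5, 0): z = 28
  (0, 2.333): z = 21

The maximum is at (3.5, 0) with z = 28.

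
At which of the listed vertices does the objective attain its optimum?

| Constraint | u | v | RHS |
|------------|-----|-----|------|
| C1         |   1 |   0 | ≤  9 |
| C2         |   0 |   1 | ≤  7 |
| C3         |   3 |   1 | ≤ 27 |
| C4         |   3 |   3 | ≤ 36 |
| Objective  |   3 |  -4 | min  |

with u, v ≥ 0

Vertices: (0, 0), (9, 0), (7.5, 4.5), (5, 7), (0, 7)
(0, 7) with z = -28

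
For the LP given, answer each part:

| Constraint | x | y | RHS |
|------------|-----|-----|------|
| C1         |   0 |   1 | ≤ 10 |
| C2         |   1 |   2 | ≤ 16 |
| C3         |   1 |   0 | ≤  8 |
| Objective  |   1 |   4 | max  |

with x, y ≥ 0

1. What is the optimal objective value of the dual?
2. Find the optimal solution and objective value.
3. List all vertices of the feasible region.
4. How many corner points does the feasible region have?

1. 32 (by strong duality, equal to the primal optimum)
2. x = 0, y = 8, z = 32
3. (0, 0), (8, 0), (8, 4), (0, 8)
4. 4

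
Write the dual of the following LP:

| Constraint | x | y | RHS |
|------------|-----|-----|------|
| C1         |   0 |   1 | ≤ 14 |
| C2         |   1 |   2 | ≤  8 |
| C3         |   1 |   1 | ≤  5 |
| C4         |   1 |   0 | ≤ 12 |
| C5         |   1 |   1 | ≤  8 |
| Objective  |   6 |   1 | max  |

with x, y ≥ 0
Minimize: z = 14y1 + 8y2 + 5y3 + 12y4 + 8y5

Subject to:
  C1: -y2 - y3 - y4 - y5 ≤ -6
  C2: -y1 - 2y2 - y3 - y5 ≤ -1
  y1, y2, y3, y4, y5 ≥ 0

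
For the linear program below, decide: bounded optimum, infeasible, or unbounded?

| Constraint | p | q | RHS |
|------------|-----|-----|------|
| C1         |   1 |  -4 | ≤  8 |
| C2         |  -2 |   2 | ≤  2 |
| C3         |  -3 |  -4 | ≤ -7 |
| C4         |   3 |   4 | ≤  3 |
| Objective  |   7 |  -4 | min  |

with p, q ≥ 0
C4 requires 3p + 4q ≤ 3, while C3 (-3p - 4q ≤ -7) is equivalent to 3p + 4q ≥ 7. Together they would need 7 ≤ 3p + 4q ≤ 3, which is impossible since 7 > 3. No point satisfies all constraints.

The feasible region is empty; the LP is infeasible.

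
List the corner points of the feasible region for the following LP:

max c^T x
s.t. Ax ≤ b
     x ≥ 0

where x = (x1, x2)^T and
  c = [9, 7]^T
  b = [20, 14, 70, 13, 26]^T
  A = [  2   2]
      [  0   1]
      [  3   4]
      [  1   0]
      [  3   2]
Each vertex is the intersection of two constraint boundaries that also satisfies all remaining constraints:
  x1 = 0 and x2 = 0 → (0, 0)
  3x1 + 2x2 = 26 and x2 = 0 → (8.667, 0)
  2x1 + 2x2 = 20 and 3x1 + 2x2 = 26 → (6, 4)
  2x1 + 2x2 = 20 and x1 = 0 → (0, 10)

Vertices: (0, 0), (8.667, 0), (6, 4), (0, 10)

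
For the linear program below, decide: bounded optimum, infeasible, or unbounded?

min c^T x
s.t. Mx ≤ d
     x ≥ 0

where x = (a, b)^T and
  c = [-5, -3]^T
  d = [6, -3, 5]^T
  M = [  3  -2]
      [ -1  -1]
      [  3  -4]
Feasible point: (0, 3) satisfies every constraint, so the LP is feasible.
Direction d = (0, 1): for each constraint row a, a·d ≤ 0 —
  (3)(0) + (-2)(1) = -2 ≤ 0
  (-1)(0) + (-1)(1) = -1 ≤ 0
  (3)(0) + (-4)(1) = -4 ≤ 0
and d ≥ 0, so (0, 3) + t·d stays feasible for every t ≥ 0. Along this ray z = -5a - 3b changes by -3 per unit t, so z → −∞.

Unbounded: there is a feasible ray along which z → −∞.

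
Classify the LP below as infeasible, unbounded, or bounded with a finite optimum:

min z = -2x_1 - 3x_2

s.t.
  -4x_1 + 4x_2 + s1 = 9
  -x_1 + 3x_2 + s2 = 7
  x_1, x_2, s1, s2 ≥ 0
Feasible point: (0, 0) satisfies every constraint, so the LP is feasible.
Direction d = (1, 0): for each constraint row a, a·d ≤ 0 —
  (-4)(1) + (4)(0) = -4 ≤ 0
  (-1)(1) + (3)(0) = -1 ≤ 0
and d ≥ 0, so (0, 0) + t·d stays feasible for every t ≥ 0. Along this ray z = -2x_1 - 3x_2 changes by -2 per unit t, so z → −∞.

Unbounded: there is a feasible ray along which z → −∞.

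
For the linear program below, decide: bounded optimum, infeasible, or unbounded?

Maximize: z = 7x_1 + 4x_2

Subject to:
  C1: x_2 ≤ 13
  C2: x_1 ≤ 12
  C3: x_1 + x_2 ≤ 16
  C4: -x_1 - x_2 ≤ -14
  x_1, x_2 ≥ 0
The point (12, 4) satisfies every constraint, so the LP is feasible; the constraints give x_1 ≤ 12 and x_2 ≤ 13, which with x_1, x_2 ≥ 0 keep the feasible region inside a bounded box. A feasible, bounded LP attains a finite optimum at a vertex.

Evaluating z = 7x_1 + 4x_2 at each vertex:
  (12, 2): z = 92
  (12, 4): z = 100
  (3, 13): z = 73
  (1, 13): z = 59

The LP has an optimal solution: (12, 4) with z = 100.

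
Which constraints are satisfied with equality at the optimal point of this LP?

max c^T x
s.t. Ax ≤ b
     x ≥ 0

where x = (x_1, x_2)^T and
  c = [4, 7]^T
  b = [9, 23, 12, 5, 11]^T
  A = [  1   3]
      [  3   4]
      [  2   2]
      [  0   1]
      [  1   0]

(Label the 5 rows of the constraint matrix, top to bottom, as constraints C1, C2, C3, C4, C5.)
Optimal: x_1 = 4.5, x_2 = 1.5
Slack at optimum:
  C1: slack = 0 (binding)
  C2: slack = 3.5
  C3: slack = 0 (binding)
  C4: slack = 3.5
  C5: slack = 6.5
  x_1 ≥ 0: x_1 = 4.5
  x_2 ≥ 0: x_2 = 1.5
Binding constraints: C1, C3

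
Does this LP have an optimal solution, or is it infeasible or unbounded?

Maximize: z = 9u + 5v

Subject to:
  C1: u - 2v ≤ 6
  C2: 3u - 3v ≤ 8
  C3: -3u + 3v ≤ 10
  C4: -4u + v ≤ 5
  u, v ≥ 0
Feasible point: (0, 0) satisfies every constraint, so the LP is feasible.
Direction d = (1, 1): for each constraint row a, a·d ≤ 0 —
  (1)(1) + (-2)(1) = -1 ≤ 0
  (3)(1) + (-3)(1) = 0 ≤ 0
  (-3)(1) + (3)(1) = 0 ≤ 0
  (-4)(1) + (1)(1) = -3 ≤ 0
and d ≥ 0, so (0, 0) + t·d stays feasible for every t ≥ 0. Along this ray z = 9u + 5v changes by 14 per unit t, so z → +∞.

Unbounded — the objective can increase without bound over the feasible region.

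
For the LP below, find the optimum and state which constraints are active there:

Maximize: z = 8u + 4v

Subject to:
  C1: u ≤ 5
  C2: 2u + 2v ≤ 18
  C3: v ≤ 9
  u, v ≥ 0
Optimal: u = 5, v = 4
Slack at optimum:
  C1: slack = 0 (binding)
  C2: slack = 0 (binding)
  C3: slack = 5
  u ≥ 0: u = 5
  v ≥ 0: v = 4
Binding constraints: C1, C2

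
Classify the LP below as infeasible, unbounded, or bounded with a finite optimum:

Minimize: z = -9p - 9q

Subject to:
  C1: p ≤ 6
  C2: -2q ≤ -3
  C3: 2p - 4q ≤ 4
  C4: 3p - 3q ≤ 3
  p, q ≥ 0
Feasible point: (0, 2) satisfies every constraint, so the LP is feasible.
Direction d = (0, 1): for each constraint row a, a·d ≤ 0 —
  (1)(0) + (0)(1) = 0 ≤ 0
  (0)(0) + (-2)(1) = -2 ≤ 0
  (2)(0) + (-4)(1) = -4 ≤ 0
  (3)(0) + (-3)(1) = -3 ≤ 0
and d ≥ 0, so (0, 2) + t·d stays feasible for every t ≥ 0. Along this ray z = -9p - 9q changes by -9 per unit t, so z → −∞.

The LP is unbounded; z can be made arbitrarily small.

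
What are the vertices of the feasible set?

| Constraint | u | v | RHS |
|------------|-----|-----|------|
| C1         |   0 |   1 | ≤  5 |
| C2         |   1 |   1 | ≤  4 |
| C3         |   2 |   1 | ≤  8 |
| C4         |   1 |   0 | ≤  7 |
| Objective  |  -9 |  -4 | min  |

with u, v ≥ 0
Each vertex is the intersection of two constraint boundaries that also satisfies all remaining constraints:
  u = 0 and v = 0 → (0, 0)
  u + v = 4 and 2u + v = 8 → (4, 0)
  u + v = 4 and u = 0 → (0, 4)

Vertices: (0, 0), (4, 0), (0, 4)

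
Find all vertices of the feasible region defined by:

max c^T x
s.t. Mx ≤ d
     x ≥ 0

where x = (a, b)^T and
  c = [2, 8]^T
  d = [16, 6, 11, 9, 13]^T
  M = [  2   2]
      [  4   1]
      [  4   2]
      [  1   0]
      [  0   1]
Each vertex is the intersection of two constraint boundaries that also satisfies all remaining constraints:
  a = 0 and b = 0 → (0, 0)
  4a + b = 6 and b = 0 → (1.5, 0)
  4a + b = 6 and 4a + 2b = 11 → (0.25, 5)
  4a + 2b = 11 and a = 0 → (0, 5.5)

Vertices: (0, 0), (1.5, 0), (0.25, 5), (0, 5.5)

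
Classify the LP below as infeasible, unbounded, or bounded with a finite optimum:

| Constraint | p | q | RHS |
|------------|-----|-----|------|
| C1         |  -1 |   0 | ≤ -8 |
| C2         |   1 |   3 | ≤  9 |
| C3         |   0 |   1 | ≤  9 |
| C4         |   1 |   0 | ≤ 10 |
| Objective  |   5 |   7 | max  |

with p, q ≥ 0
The point (9, 0) satisfies every constraint, so the LP is feasible; the constraints give p ≤ 10 and q ≤ 9, which with p, q ≥ 0 keep the feasible region inside a bounded box. A feasible, bounded LP attains a finite optimum at a vertex.

The LP has an optimal solution: (9, 0) with z = 45.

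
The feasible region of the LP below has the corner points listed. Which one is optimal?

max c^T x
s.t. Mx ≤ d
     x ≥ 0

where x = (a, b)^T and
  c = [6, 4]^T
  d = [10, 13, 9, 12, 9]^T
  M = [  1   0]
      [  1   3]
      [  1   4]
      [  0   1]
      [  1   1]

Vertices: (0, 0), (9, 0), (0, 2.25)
Evaluating z = 6a + 4b at each vertex:
  (0, 0): z = 0
  (9, 0): z = 54
  (0, 2.25): z = 9

The largest value is z = 54, attained at (9, 0).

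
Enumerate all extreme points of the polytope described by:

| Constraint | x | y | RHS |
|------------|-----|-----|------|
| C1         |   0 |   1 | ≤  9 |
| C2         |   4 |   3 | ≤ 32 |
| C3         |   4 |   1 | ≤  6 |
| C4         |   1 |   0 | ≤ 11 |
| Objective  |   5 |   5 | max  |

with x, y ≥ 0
Each vertex is the intersection of two constraint boundaries that also satisfies all remaining constraints:
  x = 0 and y = 0 → (0, 0)
  4x + y = 6 and y = 0 → (1.5, 0)
  4x + y = 6 and x = 0 → (0, 6)

Vertices: (0, 0), (1.5, 0), (0, 6)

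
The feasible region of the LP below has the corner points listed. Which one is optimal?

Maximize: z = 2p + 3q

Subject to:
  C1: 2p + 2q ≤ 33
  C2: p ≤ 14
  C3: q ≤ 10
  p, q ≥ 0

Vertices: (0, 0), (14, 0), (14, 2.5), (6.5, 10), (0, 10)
Evaluating z = 2p + 3q at each vertex:
  (0, 0): z = 0
  (14, 0): z = 28
  (14, 2.5): z = 35.5
  (6.5, 10): z = 43
  (0, 10): z = 30

The largest value is z = 43, attained at (6.5, 10).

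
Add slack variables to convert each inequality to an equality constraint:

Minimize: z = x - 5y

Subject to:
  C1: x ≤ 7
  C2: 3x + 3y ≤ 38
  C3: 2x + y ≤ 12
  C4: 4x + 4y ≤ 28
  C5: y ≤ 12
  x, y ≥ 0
min z = x - 5y

s.t.
  x + s1 = 7
  3x + 3y + s2 = 38
  2x + y + s3 = 12
  4x + 4y + s4 = 28
  y + s5 = 12
  x, y, s1, s2, s3, s4, s5 ≥ 0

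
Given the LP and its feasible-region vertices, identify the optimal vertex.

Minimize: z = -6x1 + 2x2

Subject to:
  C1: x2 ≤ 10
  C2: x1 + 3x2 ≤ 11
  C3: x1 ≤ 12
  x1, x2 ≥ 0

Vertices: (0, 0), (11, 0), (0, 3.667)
Evaluating z = -6x1 + 2x2 at each vertex:
  (0, 0): z = 0
  (11, 0): z = -66
  (0, 3.667): z = 7.333

The smallest value is z = -66, attained at (11, 0).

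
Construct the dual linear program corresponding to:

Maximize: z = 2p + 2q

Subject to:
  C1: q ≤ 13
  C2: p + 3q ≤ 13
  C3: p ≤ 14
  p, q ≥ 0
Minimize: z = 13y1 + 13y2 + 14y3

Subject to:
  C1: -y2 - y3 ≤ -2
  C2: -y1 - 3y2 ≤ -2
  y1, y2, y3 ≥ 0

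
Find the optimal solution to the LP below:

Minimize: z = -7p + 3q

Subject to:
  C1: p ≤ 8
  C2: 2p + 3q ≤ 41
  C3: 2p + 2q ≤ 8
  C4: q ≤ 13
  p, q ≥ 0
Each vertex is the intersection of two constraint boundaries that also satisfies all remaining constraints:
  p = 0 and q = 0 → (0, 0)
  2p + 2q = 8 and q = 0 → (4, 0)
  2p + 2q = 8 and p = 0 → (0, 4)

Evaluating z = -7p + 3q at each vertex:
  (0, 0): z = 0
  (4, 0): z = -28
  (0, 4): z = 12

The minimum is at (4, 0) with z = -28.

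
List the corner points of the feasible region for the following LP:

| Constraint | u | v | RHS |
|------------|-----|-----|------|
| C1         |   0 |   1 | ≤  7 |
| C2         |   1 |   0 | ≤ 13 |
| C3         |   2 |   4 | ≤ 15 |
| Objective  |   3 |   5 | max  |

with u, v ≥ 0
Each vertex is the intersection of two constraint boundaries that also satisfies all remaining constraints:
  u = 0 and v = 0 → (0, 0)
  2u + 4v = 15 and v = 0 → (7.5, 0)
  2u + 4v = 15 and u = 0 → (0, 3.75)

Vertices: (0, 0), (7.5, 0), (0, 3.75)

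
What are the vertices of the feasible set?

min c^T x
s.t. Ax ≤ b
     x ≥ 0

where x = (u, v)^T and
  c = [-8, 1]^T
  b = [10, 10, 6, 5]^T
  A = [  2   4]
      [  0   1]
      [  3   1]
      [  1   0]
Each vertex is the intersection of two constraint boundaries that also satisfies all remaining constraints:
  u = 0 and v = 0 → (0, 0)
  3u + v = 6 and v = 0 → (2, 0)
  2u + 4v = 10 and 3u + v = 6 → (1.4, 1.8)
  2u + 4v = 10 and u = 0 → (0, 2.5)

Vertices: (0, 0), (2, 0), (1.4, 1.8), (0, 2.5)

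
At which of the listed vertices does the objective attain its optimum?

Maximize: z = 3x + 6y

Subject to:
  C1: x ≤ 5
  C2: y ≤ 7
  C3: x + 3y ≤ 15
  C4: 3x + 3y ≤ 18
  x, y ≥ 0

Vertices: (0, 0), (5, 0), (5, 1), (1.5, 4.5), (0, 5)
Evaluating z = 3x + 6y at each vertex:
  (0, 0): z = 0
  (5, 0): z = 15
  (5, 1): z = 21
  (1.5, 4.5): z = 31.5
  (0, 5): z = 30

The largest value is z = 31.5, attained at (1.5, 4.5).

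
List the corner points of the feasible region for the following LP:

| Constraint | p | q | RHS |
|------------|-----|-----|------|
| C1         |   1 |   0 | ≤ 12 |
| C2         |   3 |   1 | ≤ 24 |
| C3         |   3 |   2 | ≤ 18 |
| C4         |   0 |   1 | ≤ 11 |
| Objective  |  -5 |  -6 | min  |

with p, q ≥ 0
Each vertex is the intersection of two constraint boundaries that also satisfies all remaining constraints:
  p = 0 and q = 0 → (0, 0)
  3p + 2q = 18 and q = 0 → (6, 0)
  3p + 2q = 18 and p = 0 → (0, 9)

Vertices: (0, 0), (6, 0), (0, 9)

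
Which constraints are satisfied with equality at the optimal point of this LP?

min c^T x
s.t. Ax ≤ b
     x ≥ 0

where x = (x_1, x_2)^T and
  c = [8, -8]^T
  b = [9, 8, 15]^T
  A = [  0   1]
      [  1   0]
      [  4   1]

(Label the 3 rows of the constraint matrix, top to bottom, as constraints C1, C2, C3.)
Optimal: x_1 = 0, x_2 = 9
Slack at optimum:
  C1: slack = 0 (binding)
  C2: slack = 8
  C3: slack = 6
  x_1 ≥ 0: x_1 = 0 (binding)
  x_2 ≥ 0: x_2 = 9
Binding constraints: C1, x_1 ≥ 0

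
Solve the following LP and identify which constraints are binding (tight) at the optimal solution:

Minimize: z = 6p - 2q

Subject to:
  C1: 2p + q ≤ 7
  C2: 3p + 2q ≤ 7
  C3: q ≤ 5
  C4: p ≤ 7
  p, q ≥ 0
Optimal: p = 0, q = 3.5
Slack at optimum:
  C1: slack = 3.5
  C2: slack = 0 (binding)
  C3: slack = 1.5
  C4: slack = 7
  p ≥ 0: p = 0 (binding)
  q ≥ 0: q = 3.5
Binding constraints: C2, p ≥ 0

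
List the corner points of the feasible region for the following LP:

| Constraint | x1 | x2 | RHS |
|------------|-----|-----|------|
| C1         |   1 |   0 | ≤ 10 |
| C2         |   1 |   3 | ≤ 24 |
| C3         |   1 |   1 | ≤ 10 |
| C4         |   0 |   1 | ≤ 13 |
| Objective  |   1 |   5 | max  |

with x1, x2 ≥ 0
Each vertex is the intersection of two constraint boundaries that also satisfies all remaining constraints:
  x1 = 0 and x2 = 0 → (0, 0)
  x1 = 10 and x1 + x2 = 10 → (10, 0)
  x1 + 3x2 = 24 and x1 + x2 = 10 → (3, 7)
  x1 + 3x2 = 24 and x1 = 0 → (0, 8)

Vertices: (0, 0), (10, 0), (3, 7), (0, 8)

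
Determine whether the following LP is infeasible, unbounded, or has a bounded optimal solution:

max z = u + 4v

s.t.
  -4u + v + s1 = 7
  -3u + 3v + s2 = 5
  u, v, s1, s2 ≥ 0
Feasible point: (0, 0) satisfies every constraint, so the LP is feasible.
Direction d = (1, 0): for each constraint row a, a·d ≤ 0 —
  (-4)(1) + (1)(0) = -4 ≤ 0
  (-3)(1) + (3)(0) = -3 ≤ 0
and d ≥ 0, so (0, 0) + t·d stays feasible for every t ≥ 0. Along this ray z = u + 4v changes by 1 per unit t, so z → +∞.

Unbounded: there is a feasible ray along which z → +∞.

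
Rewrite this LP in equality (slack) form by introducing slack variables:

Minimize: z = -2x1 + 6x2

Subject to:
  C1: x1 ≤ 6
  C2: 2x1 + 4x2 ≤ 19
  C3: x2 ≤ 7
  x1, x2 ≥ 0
min z = -2x1 + 6x2

s.t.
  x1 + s1 = 6
  2x1 + 4x2 + s2 = 19
  x2 + s3 = 7
  x1, x2, s1, s2, s3 ≥ 0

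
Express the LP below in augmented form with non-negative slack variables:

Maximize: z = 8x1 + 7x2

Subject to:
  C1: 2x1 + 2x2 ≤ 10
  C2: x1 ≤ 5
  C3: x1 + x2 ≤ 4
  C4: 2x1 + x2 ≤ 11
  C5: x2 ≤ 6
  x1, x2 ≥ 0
max z = 8x1 + 7x2

s.t.
  2x1 + 2x2 + s1 = 10
  x1 + s2 = 5
  x1 + x2 + s3 = 4
  2x1 + x2 + s4 = 11
  x2 + s5 = 6
  x1, x2, s1, s2, s3, s4, s5 ≥ 0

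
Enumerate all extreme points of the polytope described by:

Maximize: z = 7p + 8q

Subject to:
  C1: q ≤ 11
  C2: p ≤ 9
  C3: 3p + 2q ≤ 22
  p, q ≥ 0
Each vertex is the intersection of two constraint boundaries that also satisfies all remaining constraints:
  p = 0 and q = 0 → (0, 0)
  3p + 2q = 22 and q = 0 → (7.333, 0)
  q = 11 and 3p + 2q = 22 → (0, 11)

Vertices: (0, 0), (7.333, 0), (0, 11)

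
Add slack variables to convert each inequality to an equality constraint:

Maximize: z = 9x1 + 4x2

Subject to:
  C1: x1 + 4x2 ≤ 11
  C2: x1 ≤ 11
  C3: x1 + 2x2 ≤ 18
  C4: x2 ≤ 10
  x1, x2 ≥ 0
max z = 9x1 + 4x2

s.t.
  x1 + 4x2 + s1 = 11
  x1 + s2 = 11
  x1 + 2x2 + s3 = 18
  x2 + s4 = 10
  x1, x2, s1, s2, s3, s4 ≥ 0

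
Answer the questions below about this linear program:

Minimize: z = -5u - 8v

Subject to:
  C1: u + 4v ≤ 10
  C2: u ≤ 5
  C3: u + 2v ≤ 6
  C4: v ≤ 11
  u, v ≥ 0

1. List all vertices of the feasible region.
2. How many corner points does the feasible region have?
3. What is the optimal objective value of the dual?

1. (0, 0), (5, 0), (5, 0.5), (2, 2), (0, 2.5)
2. 5
3. -29 (by strong duality, equal to the primal optimum)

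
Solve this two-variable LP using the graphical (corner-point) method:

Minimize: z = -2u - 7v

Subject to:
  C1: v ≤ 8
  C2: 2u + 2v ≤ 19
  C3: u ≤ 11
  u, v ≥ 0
Each vertex is the intersection of two constraint boundaries that also satisfies all remaining constraints:
  u = 0 and v = 0 → (0, 0)
  2u + 2v = 19 and v = 0 → (9.5, 0)
  v = 8 and 2u + 2v = 19 → (1.5, 8)
  v = 8 and u = 0 → (0, 8)

Evaluating z = -2u - 7v at each vertex:
  (0, 0): z = 0
  (9.5, 0): z = -19
  (1.5, 8): z = -59
  (0, 8): z = -56

The minimum is at (1.5, 8) with z = -59.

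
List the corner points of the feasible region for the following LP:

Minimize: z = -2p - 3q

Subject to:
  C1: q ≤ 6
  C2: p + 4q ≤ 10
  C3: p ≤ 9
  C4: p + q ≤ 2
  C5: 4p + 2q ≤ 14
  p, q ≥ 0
Each vertex is the intersection of two constraint boundaries that also satisfies all remaining constraints:
  p = 0 and q = 0 → (0, 0)
  p + q = 2 and q = 0 → (2, 0)
  p + q = 2 and p = 0 → (0, 2)

Vertices: (0, 0), (2, 0), (0, 2)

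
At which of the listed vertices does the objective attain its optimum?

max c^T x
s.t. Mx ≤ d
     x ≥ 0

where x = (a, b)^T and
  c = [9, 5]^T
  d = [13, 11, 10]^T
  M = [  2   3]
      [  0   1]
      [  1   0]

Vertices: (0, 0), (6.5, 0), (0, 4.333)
(6.5, 0) with z = 58.5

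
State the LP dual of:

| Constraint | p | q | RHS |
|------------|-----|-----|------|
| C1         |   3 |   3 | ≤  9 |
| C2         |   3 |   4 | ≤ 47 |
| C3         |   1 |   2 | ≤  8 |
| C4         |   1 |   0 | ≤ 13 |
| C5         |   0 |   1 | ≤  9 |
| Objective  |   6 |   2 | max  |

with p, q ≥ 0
Minimize: z = 9y1 + 47y2 + 8y3 + 13y4 + 9y5

Subject to:
  C1: -3y1 - 3y2 - y3 - y4 ≤ -6
  C2: -3y1 - 4y2 - 2y3 - y5 ≤ -2
  y1, y2, y3, y4, y5 ≥ 0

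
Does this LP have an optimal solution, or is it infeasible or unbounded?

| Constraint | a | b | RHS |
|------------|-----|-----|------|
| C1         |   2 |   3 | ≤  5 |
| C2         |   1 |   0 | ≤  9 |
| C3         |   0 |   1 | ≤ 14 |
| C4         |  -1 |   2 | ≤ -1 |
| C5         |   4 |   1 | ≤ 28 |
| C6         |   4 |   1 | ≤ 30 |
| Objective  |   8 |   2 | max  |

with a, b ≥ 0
The point (2.5, 0) satisfies every constraint, so the LP is feasible; the constraints give a ≤ 9 and b ≤ 14, which with a, b ≥ 0 keep the feasible region inside a bounded box. A feasible, bounded LP attains a finite optimum at a vertex.

The LP has an optimal solution: (2.5, 0) with z = 20.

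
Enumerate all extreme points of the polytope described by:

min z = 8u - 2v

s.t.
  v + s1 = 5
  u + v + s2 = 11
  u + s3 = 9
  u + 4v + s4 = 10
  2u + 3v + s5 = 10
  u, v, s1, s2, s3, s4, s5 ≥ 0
Each vertex is the intersection of two constraint boundaries that also satisfies all remaining constraints:
  u = 0 and v = 0 → (0, 0)
  2u + 3v = 10 and v = 0 → (5, 0)
  u + 4v = 10 and 2u + 3v = 10 → (2, 2)
  u + 4v = 10 and u = 0 → (0, 2.5)

Vertices: (0, 0), (5, 0), (2, 2), (0, 2.5)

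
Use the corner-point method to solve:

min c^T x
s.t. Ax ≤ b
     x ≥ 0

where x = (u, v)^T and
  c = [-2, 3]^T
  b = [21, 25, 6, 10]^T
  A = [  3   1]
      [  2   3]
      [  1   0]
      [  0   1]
Each vertex is the intersection of two constraint boundaries that also satisfies all remaining constraints:
  u = 0 and v = 0 → (0, 0)
  u = 6 and v = 0 → (6, 0)
  3u + v = 21 and u = 6 → (6, 3)
  3u + v = 21 and 2u + 3v = 25 → (5.429, 4.714)
  2u + 3v = 25 and u = 0 → (0, 8.333)

Evaluating z = -2u + 3v at each vertex:
  (0, 0): z = 0
  (6, 0): z = -12
  (6, 3): z = -3
  (5.429, 4.714): z = 3.286
  (0, 8.333): z = 25

The minimum is at (6, 0) with z = -12.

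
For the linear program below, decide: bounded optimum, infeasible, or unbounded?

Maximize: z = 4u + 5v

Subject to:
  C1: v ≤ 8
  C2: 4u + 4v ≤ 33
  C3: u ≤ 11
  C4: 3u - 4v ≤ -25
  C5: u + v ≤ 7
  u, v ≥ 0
The point (0, 7) satisfies every constraint, so the LP is feasible; the constraints give u ≤ 11 and v ≤ 8, which with u, v ≥ 0 keep the feasible region inside a bounded box. A feasible, bounded LP attains a finite optimum at a vertex.

Evaluating z = 4u + 5v at each vertex:
  (0, 6.25): z = 31.25
  (0.4286, 6.571): z = 34.57
  (0, 7): z = 35

The LP has an optimal solution: (0, 7) with z = 35.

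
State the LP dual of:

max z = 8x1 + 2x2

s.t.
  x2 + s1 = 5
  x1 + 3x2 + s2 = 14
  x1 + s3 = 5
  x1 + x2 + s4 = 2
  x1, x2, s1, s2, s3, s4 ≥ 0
Minimize: z = 5y1 + 14y2 + 5y3 + 2y4

Subject to:
  C1: -y2 - y3 - y4 ≤ -8
  C2: -y1 - 3y2 - y4 ≤ -2
  y1, y2, y3, y4 ≥ 0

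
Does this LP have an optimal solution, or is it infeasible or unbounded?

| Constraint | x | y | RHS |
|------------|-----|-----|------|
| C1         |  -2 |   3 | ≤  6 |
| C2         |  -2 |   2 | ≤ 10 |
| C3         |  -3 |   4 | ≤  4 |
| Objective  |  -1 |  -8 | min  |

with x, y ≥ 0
Feasible point: (0, 0) satisfies every constraint, so the LP is feasible.
Direction d = (1, 0): for each constraint row a, a·d ≤ 0 —
  (-2)(1) + (3)(0) = -2 ≤ 0
  (-2)(1) + (2)(0) = -2 ≤ 0
  (-3)(1) + (4)(0) = -3 ≤ 0
and d ≥ 0, so (0, 0) + t·d stays feasible for every t ≥ 0. Along this ray z = -x - 8y changes by -1 per unit t, so z → −∞.

Unbounded: there is a feasible ray along which z → −∞.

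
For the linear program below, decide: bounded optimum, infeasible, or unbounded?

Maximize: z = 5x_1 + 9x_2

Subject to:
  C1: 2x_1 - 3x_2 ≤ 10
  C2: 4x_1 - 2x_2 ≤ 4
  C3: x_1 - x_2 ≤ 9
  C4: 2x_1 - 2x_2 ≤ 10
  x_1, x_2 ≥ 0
Feasible point: (0, 0) satisfies every constraint, so the LP is feasible.
Direction d = (0, 1): for each constraint row a, a·d ≤ 0 —
  (2)(0) + (-3)(1) = -3 ≤ 0
  (4)(0) + (-2)(1) = -2 ≤ 0
  (1)(0) + (-1)(1) = -1 ≤ 0
  (2)(0) + (-2)(1) = -2 ≤ 0
and d ≥ 0, so (0, 0) + t·d stays feasible for every t ≥ 0. Along this ray z = 5x_1 + 9x_2 changes by 9 per unit t, so z → +∞.

Unbounded — the objective can increase without bound over the feasible region.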